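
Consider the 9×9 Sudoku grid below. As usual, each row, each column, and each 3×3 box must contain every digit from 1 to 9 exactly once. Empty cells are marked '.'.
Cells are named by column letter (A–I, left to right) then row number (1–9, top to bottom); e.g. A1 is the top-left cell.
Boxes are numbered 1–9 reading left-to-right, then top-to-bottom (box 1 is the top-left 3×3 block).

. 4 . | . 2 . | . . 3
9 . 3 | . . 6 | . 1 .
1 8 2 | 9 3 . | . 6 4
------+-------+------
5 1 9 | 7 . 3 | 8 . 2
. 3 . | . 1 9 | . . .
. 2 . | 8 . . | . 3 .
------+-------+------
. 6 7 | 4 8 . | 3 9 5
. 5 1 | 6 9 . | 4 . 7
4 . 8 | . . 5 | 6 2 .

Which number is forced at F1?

Cell F1 itself could take any of {1, 7, 8} by direct elimination.
Consider where 8 can go in box 2.
D1 is out (column D already has a 8).
D2 is out (column D already has a 8).
E2 is out (column E already has a 8).
F3 is out (row 3 already has a 8).
So the only cell in box 2 that can hold 8 is F1.
Therefore F1 = 8.

8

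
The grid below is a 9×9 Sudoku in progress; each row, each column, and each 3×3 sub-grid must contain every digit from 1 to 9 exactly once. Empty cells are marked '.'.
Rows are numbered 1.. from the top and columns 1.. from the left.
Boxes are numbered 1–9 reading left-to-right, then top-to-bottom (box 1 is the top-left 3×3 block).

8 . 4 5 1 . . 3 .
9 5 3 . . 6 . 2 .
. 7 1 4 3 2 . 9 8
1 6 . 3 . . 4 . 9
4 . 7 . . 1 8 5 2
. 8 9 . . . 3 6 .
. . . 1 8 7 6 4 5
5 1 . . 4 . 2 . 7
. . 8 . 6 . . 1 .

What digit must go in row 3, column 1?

6

Row 3 already contains {1, 2, 3, 4, 7, 8, 9}.
Column 1 already contains {1, 4, 5, 8, 9}.
Its 3×3 block (box 1) already contains {1, 3, 4, 5, 7, 8, 9}.
The only value from 1–9 not eliminated is 6, so row 3, column 1 = 6.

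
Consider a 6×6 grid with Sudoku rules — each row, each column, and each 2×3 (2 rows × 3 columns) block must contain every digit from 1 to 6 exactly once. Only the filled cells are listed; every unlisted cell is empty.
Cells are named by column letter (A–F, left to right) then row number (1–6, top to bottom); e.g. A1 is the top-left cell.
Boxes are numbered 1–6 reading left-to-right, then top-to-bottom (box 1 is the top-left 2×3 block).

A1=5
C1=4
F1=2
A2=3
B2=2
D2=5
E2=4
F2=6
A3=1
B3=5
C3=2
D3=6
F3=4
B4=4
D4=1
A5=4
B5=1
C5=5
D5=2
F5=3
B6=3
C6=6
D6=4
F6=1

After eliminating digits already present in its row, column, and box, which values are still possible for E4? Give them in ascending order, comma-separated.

2,3,5

Row 4 already contains {1, 4}.
Column E already contains {4}.
Its 2×3 block (box 4) already contains {1, 4, 6}.
Removing those from 1–6 leaves {2, 3, 5} as the candidates for E4.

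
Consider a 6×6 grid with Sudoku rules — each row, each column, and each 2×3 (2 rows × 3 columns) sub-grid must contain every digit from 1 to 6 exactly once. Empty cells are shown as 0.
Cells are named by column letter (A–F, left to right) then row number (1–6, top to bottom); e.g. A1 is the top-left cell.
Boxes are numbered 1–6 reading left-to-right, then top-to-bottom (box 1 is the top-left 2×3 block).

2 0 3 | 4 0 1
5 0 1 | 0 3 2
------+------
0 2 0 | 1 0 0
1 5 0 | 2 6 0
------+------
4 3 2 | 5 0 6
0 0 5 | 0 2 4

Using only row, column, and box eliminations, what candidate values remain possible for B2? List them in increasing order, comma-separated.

4,6

Row 2 already contains {1, 2, 3, 5}.
Column B already contains {2, 3, 5}.
Its 2×3 block (box 1) already contains {1, 2, 3, 5}.
Removing those from 1–6 leaves {4, 6} as the candidates for B2.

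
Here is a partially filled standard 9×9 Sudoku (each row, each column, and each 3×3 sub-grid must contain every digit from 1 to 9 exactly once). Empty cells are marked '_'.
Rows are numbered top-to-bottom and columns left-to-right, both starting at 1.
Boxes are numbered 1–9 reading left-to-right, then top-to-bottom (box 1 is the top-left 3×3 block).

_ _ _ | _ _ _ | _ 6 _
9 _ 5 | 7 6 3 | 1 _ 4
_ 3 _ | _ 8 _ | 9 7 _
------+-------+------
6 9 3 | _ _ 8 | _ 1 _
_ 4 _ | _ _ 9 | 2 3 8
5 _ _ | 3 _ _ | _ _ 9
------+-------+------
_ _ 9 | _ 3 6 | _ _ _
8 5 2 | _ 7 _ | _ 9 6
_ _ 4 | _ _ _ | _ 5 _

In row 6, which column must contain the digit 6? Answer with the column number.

Consider where 6 can go in row 6.
r6c2 is out (box 4 already has a 6).
r6c3 is out (box 4 already has a 6).
r6c5 is out (column 5 already has a 6).
r6c6 is out (column 6 already has a 6).
r6c8 is out (column 8 already has a 6).
So the only cell in row 6 that can hold 6 is r6c7.
That is column 7.

7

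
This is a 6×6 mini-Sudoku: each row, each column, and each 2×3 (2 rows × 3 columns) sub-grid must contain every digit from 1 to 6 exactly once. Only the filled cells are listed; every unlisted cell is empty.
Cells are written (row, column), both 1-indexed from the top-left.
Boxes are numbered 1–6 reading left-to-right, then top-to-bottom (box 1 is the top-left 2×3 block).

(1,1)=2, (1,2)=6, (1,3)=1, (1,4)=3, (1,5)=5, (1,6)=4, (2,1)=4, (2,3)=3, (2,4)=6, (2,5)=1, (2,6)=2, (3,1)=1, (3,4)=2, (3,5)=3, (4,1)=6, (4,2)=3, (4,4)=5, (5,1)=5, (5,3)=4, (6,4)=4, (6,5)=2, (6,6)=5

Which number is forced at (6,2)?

Row 6 already contains {2, 4, 5}.
Column 2 already contains {3, 6}.
Its 2×3 block (box 5) already contains {4, 5}.
The only value from 1–6 not eliminated is 1, so (6,2) = 1.

1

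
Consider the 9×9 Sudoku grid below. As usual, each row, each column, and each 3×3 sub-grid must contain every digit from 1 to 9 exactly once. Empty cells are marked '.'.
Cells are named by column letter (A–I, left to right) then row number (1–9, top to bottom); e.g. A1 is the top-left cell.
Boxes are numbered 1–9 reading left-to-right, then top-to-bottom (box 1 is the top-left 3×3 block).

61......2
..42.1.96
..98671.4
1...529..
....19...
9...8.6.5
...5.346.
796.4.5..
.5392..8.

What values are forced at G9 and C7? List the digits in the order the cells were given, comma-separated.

7,1

For G9:
  Row 9 already contains {2, 3, 5, 8, 9}.
  Column G already contains {1, 4, 5, 6, 9}.
  Its 3×3 block (box 9) already contains {4, 5, 6, 8}.
  The only value from 1–9 not eliminated is 7, so G9 = 7.
For C7:
  Consider where 1 can go in column C.
  C1 is out (row 1 already has a 1).
  C4 is out (row 4 already has a 1).
  C5 is out (row 5 already has a 1).
  C6 is out (box 4 already has a 1).
  So the only cell in column C that can hold 1 is C7.
  So C7 = 1.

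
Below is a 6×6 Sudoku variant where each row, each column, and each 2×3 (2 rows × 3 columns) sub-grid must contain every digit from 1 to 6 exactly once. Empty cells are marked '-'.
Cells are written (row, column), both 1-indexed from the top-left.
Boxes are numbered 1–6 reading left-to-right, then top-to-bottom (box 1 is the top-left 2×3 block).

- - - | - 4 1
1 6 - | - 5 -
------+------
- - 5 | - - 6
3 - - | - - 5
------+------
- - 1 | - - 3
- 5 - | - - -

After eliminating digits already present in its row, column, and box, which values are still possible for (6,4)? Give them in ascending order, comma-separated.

1,2,4,6

Row 6 already contains {5}.
Column 4 already contains {}.
Its 2×3 block (box 6) already contains {3}.
Removing those from 1–6 leaves {1, 2, 4, 6} as the candidates for (6,4).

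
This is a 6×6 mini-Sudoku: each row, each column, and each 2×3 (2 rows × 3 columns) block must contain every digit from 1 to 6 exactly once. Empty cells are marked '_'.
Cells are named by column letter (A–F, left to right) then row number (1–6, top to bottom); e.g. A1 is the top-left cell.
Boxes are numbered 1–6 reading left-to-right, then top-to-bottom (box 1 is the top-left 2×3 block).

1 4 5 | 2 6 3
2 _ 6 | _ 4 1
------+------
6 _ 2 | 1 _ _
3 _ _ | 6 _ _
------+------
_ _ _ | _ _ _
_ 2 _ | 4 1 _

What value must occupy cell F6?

6

Cell F6 itself could take any of {5, 6} by direct elimination.
Consider where 6 can go in row 6.
A6 is out (column A already has a 6).
C6 is out (column C already has a 6).
So the only cell in row 6 that can hold 6 is F6.
Therefore F6 = 6.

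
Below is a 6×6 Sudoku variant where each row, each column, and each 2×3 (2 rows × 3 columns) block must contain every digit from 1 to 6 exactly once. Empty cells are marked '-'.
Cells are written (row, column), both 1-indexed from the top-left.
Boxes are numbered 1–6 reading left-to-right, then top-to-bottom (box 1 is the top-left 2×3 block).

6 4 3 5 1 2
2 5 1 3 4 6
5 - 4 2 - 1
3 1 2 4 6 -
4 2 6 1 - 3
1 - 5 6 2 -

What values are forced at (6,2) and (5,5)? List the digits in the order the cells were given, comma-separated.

For (6,2):
  Row 6 already contains {1, 2, 5, 6}.
  Column 2 already contains {1, 2, 4, 5}.
  Its 2×3 block (box 5) already contains {1, 2, 4, 5, 6}.
  The only value from 1–6 not eliminated is 3, so (6,2) = 3.
For (5,5):
  Row 5 already contains {1, 2, 3, 4, 6}.
  Column 5 already contains {1, 2, 4, 6}.
  Its 2×3 block (box 6) already contains {1, 2, 3, 6}.
  The only value from 1–6 not eliminated is 5, so (5,5) = 5.

3,5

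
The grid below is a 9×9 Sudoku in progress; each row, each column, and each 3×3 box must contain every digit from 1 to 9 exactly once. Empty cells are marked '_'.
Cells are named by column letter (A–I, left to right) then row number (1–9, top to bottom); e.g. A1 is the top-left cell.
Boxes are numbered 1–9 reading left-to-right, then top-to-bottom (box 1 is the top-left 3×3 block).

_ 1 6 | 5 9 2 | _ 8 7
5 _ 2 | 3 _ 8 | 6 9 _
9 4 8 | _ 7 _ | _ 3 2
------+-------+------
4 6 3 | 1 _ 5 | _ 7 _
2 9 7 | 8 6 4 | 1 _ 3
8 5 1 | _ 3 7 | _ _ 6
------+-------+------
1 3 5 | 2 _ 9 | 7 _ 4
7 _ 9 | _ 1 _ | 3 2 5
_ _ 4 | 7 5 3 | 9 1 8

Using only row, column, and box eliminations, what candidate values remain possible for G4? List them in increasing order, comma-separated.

2,8

Row 4 already contains {1, 3, 4, 5, 6, 7}.
Column G already contains {1, 3, 6, 7, 9}.
Its 3×3 block (box 6) already contains {1, 3, 6, 7}.
Removing those from 1–9 leaves {2, 8} as the candidates for G4.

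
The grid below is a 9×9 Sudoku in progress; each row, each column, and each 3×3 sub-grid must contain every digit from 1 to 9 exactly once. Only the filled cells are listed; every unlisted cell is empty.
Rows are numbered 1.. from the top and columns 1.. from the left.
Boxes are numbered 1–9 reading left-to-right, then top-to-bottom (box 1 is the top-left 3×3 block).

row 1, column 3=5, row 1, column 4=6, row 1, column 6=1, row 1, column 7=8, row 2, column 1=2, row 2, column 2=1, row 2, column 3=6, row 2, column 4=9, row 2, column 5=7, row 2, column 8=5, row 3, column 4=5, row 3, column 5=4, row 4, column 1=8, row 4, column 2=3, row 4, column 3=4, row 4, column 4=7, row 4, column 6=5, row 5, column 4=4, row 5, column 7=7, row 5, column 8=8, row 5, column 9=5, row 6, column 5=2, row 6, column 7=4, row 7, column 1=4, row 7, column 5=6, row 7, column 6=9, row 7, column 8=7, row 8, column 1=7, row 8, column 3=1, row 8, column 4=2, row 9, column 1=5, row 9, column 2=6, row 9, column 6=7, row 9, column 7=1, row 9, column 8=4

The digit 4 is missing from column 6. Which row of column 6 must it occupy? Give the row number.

Consider where 4 can go in column 6.
row 2, column 6 is out (box 2 already has a 4).
row 3, column 6 is out (row 3 already has a 4).
row 5, column 6 is out (row 5 already has a 4).
row 6, column 6 is out (row 6 already has a 4).
So the only cell in column 6 that can hold 4 is row 8, column 6.
That is row 8.

8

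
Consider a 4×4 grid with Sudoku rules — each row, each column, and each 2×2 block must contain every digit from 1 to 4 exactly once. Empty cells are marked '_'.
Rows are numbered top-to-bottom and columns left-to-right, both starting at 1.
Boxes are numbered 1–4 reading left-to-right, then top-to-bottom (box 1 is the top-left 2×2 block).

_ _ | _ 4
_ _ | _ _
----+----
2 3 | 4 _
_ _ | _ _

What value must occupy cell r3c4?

1

Row 3 already contains {2, 3, 4}.
Column 4 already contains {4}.
Its 2×2 block (box 4) already contains {4}.
The only value from 1–4 not eliminated is 1, so r3c4 = 1.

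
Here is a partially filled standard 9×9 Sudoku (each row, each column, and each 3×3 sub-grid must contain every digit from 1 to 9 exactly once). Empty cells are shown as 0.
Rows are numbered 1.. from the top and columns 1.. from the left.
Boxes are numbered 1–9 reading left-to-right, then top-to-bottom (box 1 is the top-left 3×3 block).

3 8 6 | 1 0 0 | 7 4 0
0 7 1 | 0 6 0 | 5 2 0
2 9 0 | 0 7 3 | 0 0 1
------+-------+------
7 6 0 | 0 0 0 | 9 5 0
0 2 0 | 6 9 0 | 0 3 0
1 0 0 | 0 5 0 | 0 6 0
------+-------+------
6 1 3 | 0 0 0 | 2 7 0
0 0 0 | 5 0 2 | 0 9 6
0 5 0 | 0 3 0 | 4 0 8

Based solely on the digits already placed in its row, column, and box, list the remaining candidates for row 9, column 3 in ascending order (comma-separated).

2,7,9

Row 9 already contains {3, 4, 5, 8}.
Column 3 already contains {1, 3, 6}.
Its 3×3 block (box 7) already contains {1, 3, 5, 6}.
Removing those from 1–9 leaves {2, 7, 9} as the candidates for row 9, column 3.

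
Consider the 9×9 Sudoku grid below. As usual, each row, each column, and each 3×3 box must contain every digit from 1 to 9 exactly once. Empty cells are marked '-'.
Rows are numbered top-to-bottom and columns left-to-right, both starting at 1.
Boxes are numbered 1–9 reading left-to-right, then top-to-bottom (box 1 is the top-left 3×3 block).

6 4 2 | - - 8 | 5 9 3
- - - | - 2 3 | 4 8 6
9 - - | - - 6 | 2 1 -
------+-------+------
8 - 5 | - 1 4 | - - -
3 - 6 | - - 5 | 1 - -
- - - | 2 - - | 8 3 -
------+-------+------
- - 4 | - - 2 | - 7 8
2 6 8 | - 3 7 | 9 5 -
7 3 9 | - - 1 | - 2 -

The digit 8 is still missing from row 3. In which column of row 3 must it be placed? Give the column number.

Consider where 8 can go in row 3.
r3c3 is out (column 3 already has a 8).
r3c4 is out (box 2 already has a 8).
r3c5 is out (box 2 already has a 8).
r3c9 is out (column 9 already has a 8).
So the only cell in row 3 that can hold 8 is r3c2.
That is column 2.

2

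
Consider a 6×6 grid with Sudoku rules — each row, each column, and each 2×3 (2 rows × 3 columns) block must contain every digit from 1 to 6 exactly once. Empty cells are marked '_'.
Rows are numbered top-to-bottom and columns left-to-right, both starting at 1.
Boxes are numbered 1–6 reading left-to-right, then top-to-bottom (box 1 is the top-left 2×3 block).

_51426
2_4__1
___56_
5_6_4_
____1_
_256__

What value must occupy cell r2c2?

Cell r2c2 itself could take any of {3, 6} by direct elimination.
Consider where 6 can go in box 1.
r1c1 is out (row 1 already has a 6).
So the only cell in box 1 that can hold 6 is r2c2.
Therefore r2c2 = 6.

6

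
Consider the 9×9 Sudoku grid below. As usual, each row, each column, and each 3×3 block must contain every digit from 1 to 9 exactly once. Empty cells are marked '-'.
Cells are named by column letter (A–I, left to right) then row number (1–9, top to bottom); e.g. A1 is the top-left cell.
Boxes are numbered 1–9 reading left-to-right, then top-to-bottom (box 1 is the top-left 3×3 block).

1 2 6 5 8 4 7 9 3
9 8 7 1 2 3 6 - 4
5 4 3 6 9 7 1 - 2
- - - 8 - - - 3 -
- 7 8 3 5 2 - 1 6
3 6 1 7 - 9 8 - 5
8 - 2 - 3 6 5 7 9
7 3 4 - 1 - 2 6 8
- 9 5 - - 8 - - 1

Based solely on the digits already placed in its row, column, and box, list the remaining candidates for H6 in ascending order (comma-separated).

Row 6 already contains {1, 3, 5, 6, 7, 8, 9}.
Column H already contains {1, 3, 6, 7, 9}.
Its 3×3 block (box 6) already contains {1, 3, 5, 6, 8}.
Removing those from 1–9 leaves {2, 4} as the candidates for H6.

2,4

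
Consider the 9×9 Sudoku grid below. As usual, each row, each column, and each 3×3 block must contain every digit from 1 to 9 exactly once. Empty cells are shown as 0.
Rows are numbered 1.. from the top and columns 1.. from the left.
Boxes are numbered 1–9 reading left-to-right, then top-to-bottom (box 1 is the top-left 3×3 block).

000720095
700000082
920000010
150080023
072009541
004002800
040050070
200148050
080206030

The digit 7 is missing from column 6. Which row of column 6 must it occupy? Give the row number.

4

Consider where 7 can go in column 6.
row 1, column 6 is out (row 1 already has a 7).
row 2, column 6 is out (row 2 already has a 7).
row 3, column 6 is out (box 2 already has a 7).
row 7, column 6 is out (row 7 already has a 7).
So the only cell in column 6 that can hold 7 is row 4, column 6.
That is row 4.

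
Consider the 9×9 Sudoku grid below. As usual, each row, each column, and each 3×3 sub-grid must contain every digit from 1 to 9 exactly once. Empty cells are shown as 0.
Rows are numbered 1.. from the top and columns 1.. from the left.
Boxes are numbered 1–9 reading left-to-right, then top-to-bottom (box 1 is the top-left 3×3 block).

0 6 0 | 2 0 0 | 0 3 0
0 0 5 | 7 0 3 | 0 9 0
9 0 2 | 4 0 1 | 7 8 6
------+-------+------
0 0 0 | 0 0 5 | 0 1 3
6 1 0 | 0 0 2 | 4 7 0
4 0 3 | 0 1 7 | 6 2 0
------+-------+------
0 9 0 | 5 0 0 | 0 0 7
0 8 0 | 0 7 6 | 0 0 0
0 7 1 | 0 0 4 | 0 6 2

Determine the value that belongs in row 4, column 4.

Cell row 4, column 4 itself could take any of {6, 8, 9} by direct elimination.
Consider where 6 can go in column 4.
row 5, column 4 is out (row 5 already has a 6).
row 6, column 4 is out (row 6 already has a 6).
row 8, column 4 is out (row 8 already has a 6).
row 9, column 4 is out (row 9 already has a 6).
So the only cell in column 4 that can hold 6 is row 4, column 4.
Therefore row 4, column 4 = 6.

6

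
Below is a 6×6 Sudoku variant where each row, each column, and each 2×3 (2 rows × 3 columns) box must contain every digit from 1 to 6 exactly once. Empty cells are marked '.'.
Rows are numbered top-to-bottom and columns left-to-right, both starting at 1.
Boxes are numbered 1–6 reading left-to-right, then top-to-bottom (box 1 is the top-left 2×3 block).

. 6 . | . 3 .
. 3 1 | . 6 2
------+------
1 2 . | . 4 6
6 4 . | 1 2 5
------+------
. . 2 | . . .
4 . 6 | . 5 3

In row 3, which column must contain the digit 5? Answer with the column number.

3

Consider where 5 can go in row 3.
r3c4 is out (box 4 already has a 5).
So the only cell in row 3 that can hold 5 is r3c3.
That is column 3.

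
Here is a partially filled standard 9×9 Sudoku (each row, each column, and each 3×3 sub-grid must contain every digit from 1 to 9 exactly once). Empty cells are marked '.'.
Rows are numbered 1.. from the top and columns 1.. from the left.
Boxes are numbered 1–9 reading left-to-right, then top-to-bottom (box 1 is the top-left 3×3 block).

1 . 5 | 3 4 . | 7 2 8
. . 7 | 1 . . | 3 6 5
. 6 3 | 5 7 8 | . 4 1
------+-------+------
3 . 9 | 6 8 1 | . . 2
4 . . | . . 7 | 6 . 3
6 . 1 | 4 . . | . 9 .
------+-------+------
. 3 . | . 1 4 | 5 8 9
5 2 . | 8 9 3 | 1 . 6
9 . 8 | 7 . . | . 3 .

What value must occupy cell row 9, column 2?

1

Cell row 9, column 2 itself could take any of {1, 4} by direct elimination.
Consider where 1 can go in column 2.
row 1, column 2 is out (row 1 already has a 1).
row 2, column 2 is out (row 2 already has a 1).
row 4, column 2 is out (row 4 already has a 1).
row 5, column 2 is out (box 4 already has a 1).
row 6, column 2 is out (row 6 already has a 1).
So the only cell in column 2 that can hold 1 is row 9, column 2.
Therefore row 9, column 2 = 1.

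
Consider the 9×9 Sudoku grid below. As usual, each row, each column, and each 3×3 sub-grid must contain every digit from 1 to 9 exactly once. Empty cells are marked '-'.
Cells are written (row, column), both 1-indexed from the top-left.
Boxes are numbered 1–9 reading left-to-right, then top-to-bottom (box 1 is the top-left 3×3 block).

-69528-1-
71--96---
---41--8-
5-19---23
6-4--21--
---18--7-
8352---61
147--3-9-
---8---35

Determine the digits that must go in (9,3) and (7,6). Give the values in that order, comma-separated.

For (9,3):
  Consider where 6 can go in box 7.
  (9,1) is out (column 1 already has a 6).
  (9,2) is out (column 2 already has a 6).
  So the only cell in box 7 that can hold 6 is (9,3).
  So (9,3) = 6.
For (7,6):
  Consider where 9 can go in row 7.
  (7,5) is out (column 5 already has a 9).
  (7,7) is out (box 9 already has a 9).
  So the only cell in row 7 that can hold 9 is (7,6).
  So (7,6) = 9.

6,9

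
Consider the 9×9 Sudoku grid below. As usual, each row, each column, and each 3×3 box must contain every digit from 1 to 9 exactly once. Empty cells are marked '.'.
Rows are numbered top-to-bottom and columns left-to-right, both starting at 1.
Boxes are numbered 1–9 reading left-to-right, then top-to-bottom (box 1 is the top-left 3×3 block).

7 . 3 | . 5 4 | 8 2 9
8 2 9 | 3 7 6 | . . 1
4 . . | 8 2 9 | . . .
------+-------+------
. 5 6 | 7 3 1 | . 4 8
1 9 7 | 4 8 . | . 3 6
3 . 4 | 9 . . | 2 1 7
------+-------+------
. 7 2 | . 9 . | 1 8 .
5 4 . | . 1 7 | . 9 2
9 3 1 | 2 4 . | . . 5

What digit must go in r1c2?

Cell r1c2 itself could take any of {1, 6} by direct elimination.
Consider where 6 can go in row 1.
r1c4 is out (box 2 already has a 6).
So the only cell in row 1 that can hold 6 is r1c2.
Therefore r1c2 = 6.

6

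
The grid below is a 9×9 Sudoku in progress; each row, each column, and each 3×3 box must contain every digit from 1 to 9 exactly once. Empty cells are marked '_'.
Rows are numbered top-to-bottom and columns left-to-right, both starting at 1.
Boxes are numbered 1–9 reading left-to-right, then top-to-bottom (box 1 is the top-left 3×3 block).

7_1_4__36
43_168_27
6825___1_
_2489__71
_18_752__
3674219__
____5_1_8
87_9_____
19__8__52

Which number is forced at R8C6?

2

Cell R8C6 itself could take any of {2, 3, 4, 6} by direct elimination.
Consider where 2 can go in row 8.
R8C3 is out (column 3 already has a 2).
R8C5 is out (column 5 already has a 2).
R8C7 is out (column 7 already has a 2).
R8C8 is out (column 8 already has a 2).
R8C9 is out (column 9 already has a 2).
So the only cell in row 8 that can hold 2 is R8C6.
Therefore R8C6 = 2.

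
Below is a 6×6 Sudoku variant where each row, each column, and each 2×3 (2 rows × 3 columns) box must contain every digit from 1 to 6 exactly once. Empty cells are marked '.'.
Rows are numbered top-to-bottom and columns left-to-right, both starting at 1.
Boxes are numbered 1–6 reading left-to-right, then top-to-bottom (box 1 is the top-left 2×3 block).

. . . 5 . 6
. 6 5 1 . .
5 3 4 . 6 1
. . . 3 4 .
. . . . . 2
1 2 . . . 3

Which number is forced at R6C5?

Row 6 already contains {1, 2, 3}.
Column 5 already contains {4, 6}.
Its 2×3 block (box 6) already contains {2, 3}.
The only value from 1–6 not eliminated is 5, so R6C5 = 5.

5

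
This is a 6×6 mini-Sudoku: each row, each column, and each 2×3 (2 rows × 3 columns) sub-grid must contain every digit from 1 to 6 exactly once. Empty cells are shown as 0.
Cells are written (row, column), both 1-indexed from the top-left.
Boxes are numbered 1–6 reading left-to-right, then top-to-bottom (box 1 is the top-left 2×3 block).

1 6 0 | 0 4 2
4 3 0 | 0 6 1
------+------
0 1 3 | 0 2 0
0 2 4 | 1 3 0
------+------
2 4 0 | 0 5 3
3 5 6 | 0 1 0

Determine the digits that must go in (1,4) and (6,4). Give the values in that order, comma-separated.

3,2

For (1,4):
  Consider where 3 can go in box 2.
  (2,4) is out (row 2 already has a 3).
  So the only cell in box 2 that can hold 3 is (1,4).
  So (1,4) = 3.
For (6,4):
  Consider where 2 can go in column 4.
  (1,4) is out (row 1 already has a 2).
  (2,4) is out (box 2 already has a 2).
  (3,4) is out (row 3 already has a 2).
  (5,4) is out (row 5 already has a 2).
  So the only cell in column 4 that can hold 2 is (6,4).
  So (6,4) = 2.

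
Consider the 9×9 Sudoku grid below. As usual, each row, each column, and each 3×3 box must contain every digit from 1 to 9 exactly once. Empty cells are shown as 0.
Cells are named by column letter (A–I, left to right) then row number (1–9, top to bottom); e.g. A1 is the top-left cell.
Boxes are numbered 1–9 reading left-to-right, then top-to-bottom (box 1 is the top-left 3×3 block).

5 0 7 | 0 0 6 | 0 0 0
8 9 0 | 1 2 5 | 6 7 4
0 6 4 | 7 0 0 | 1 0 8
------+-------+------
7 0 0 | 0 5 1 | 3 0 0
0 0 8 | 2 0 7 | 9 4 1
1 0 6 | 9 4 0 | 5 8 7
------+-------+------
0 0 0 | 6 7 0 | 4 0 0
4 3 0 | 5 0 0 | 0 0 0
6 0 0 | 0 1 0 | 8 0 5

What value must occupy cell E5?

6

Cell E5 itself could take any of {3, 6} by direct elimination.
Consider where 6 can go in row 5.
A5 is out (column A already has a 6).
B5 is out (column B already has a 6).
So the only cell in row 5 that can hold 6 is E5.
Therefore E5 = 6.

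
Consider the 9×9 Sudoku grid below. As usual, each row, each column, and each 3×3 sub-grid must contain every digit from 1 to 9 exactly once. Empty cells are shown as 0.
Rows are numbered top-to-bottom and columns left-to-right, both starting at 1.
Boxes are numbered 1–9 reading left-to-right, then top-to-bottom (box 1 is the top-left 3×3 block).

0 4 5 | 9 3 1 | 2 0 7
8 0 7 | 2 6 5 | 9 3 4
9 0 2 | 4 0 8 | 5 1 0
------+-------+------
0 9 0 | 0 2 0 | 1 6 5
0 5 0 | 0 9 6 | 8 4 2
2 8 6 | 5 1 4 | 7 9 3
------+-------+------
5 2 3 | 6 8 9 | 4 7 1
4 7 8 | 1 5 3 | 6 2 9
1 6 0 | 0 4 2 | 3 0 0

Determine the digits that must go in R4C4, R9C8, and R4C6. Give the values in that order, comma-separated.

For R4C4:
  Consider where 8 can go in row 4.
  R4C1 is out (column 1 already has a 8).
  R4C3 is out (column 3 already has a 8).
  R4C6 is out (column 6 already has a 8).
  So the only cell in row 4 that can hold 8 is R4C4.
  So R4C4 = 8.
For R9C8:
  Consider where 5 can go in column 8.
  R1C8 is out (row 1 already has a 5).
  So the only cell in column 8 that can hold 5 is R9C8.
  So R9C8 = 5.
For R4C6:
  Row 4 already contains {1, 2, 5, 6, 9}.
  Column 6 already contains {1, 2, 3, 4, 5, 6, 8, 9}.
  Its 3×3 block (box 5) already contains {1, 2, 4, 5, 6, 9}.
  The only value from 1–9 not eliminated is 7, so R4C6 = 7.

8,5,7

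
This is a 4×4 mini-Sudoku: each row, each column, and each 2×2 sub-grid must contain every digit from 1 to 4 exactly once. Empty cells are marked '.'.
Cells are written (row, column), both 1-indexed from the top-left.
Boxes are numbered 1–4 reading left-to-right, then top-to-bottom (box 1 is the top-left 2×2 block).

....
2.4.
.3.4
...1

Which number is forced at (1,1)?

3

Cell (1,1) itself could take any of {1, 3, 4} by direct elimination.
Consider where 3 can go in column 1.
(3,1) is out (row 3 already has a 3).
(4,1) is out (box 3 already has a 3).
So the only cell in column 1 that can hold 3 is (1,1).
Therefore (1,1) = 3.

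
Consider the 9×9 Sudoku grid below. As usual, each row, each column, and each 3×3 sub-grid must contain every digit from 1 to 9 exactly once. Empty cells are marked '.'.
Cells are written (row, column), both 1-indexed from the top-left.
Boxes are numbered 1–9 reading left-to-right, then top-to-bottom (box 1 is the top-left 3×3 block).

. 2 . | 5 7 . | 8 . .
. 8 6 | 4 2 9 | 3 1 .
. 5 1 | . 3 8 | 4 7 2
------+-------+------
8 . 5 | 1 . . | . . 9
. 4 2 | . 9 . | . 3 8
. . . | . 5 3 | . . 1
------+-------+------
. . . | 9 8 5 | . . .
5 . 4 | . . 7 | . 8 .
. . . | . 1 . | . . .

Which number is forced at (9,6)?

Cell (9,6) itself could take any of {2, 4, 6} by direct elimination.
Consider where 4 can go in box 8.
(8,4) is out (row 8 already has a 4).
(8,5) is out (row 8 already has a 4).
(9,4) is out (column 4 already has a 4).
So the only cell in box 8 that can hold 4 is (9,6).
Therefore (9,6) = 4.

4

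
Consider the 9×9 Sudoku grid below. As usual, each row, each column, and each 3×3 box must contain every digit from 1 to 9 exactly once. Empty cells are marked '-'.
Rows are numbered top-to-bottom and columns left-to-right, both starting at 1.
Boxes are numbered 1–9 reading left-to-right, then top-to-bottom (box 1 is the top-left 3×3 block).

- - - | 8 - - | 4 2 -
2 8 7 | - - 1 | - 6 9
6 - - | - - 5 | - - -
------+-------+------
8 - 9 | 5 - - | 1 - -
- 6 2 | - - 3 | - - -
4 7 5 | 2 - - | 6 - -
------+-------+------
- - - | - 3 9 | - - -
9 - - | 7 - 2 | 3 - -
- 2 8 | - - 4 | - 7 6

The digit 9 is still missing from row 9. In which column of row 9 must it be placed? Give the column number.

Consider where 9 can go in row 9.
R9C1 is out (column 1 already has a 9).
R9C4 is out (box 8 already has a 9).
R9C5 is out (box 8 already has a 9).
So the only cell in row 9 that can hold 9 is R9C7.
That is column 7.

7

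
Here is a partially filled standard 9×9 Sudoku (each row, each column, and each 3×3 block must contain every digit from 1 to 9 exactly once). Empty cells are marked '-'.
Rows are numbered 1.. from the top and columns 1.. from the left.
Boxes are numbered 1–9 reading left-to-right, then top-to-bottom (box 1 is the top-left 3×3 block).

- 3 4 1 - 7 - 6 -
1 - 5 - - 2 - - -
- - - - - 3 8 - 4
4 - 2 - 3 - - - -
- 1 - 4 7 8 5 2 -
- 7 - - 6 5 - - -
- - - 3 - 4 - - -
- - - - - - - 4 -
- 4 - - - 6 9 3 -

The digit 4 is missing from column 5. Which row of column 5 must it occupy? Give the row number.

2

Consider where 4 can go in column 5.
row 1, column 5 is out (row 1 already has a 4).
row 3, column 5 is out (row 3 already has a 4).
row 7, column 5 is out (row 7 already has a 4).
row 8, column 5 is out (row 8 already has a 4).
row 9, column 5 is out (row 9 already has a 4).
So the only cell in column 5 that can hold 4 is row 2, column 5.
That is row 2.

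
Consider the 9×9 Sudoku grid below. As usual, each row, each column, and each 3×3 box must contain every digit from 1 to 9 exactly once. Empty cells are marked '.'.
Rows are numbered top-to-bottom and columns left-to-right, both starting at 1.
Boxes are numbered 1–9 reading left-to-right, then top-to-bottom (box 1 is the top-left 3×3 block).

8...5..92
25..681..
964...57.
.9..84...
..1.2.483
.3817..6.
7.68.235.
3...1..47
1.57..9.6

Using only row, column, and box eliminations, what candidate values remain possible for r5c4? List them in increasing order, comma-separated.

5,6,9

Row 5 already contains {1, 2, 3, 4, 8}.
Column 4 already contains {1, 7, 8}.
Its 3×3 block (box 5) already contains {1, 2, 4, 7, 8}.
Removing those from 1–9 leaves {5, 6, 9} as the candidates for r5c4.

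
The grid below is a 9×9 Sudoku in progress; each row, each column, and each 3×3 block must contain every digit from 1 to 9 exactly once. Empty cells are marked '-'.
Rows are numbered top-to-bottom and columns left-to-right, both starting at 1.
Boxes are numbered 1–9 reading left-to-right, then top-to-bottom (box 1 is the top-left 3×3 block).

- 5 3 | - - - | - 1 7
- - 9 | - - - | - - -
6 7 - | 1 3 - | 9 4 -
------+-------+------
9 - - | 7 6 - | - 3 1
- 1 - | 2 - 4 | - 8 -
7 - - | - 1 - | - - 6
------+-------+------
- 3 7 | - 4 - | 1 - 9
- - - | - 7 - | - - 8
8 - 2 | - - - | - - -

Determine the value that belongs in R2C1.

1

Cell R2C1 itself could take any of {1, 2, 4} by direct elimination.
Consider where 1 can go in box 1.
R1C1 is out (row 1 already has a 1).
R2C2 is out (column 2 already has a 1).
R3C3 is out (row 3 already has a 1).
So the only cell in box 1 that can hold 1 is R2C1.
Therefore R2C1 = 1.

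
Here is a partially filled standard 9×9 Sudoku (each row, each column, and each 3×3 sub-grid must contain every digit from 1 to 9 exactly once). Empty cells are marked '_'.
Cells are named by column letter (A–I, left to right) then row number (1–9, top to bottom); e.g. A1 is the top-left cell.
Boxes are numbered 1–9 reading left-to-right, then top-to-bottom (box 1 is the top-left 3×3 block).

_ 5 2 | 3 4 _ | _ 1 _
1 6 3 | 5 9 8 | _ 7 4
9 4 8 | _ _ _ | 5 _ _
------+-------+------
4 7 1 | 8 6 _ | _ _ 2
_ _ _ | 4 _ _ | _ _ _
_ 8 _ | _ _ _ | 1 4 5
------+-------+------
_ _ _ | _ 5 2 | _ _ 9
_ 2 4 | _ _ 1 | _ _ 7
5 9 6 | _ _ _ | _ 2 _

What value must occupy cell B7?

Cell B7 itself could take any of {1, 3} by direct elimination.
Consider where 1 can go in row 7.
A7 is out (column A already has a 1).
C7 is out (column C already has a 1).
D7 is out (box 8 already has a 1).
G7 is out (column G already has a 1).
H7 is out (column H already has a 1).
So the only cell in row 7 that can hold 1 is B7.
Therefore B7 = 1.

1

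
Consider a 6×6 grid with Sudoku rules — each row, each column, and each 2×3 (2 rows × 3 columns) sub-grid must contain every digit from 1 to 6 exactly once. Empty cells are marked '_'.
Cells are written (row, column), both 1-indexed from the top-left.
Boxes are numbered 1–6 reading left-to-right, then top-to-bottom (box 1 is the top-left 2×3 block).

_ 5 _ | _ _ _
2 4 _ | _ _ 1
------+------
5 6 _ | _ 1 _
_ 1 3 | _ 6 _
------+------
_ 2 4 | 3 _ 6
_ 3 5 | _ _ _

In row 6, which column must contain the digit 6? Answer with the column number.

Consider where 6 can go in row 6.
(6,4) is out (box 6 already has a 6).
(6,5) is out (column 5 already has a 6).
(6,6) is out (column 6 already has a 6).
So the only cell in row 6 that can hold 6 is (6,1).
That is column 1.

1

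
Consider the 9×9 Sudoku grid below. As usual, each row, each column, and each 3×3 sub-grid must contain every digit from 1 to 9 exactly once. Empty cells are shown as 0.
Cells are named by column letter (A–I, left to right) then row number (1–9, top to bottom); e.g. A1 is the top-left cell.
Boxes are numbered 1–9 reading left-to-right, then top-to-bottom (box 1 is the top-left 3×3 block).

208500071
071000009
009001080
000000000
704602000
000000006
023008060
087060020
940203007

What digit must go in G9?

Cell G9 itself could take any of {1, 5, 8} by direct elimination.
Consider where 8 can go in row 9.
C9 is out (column C already has a 8).
E9 is out (box 8 already has a 8).
H9 is out (column H already has a 8).
So the only cell in row 9 that can hold 8 is G9.
Therefore G9 = 8.

8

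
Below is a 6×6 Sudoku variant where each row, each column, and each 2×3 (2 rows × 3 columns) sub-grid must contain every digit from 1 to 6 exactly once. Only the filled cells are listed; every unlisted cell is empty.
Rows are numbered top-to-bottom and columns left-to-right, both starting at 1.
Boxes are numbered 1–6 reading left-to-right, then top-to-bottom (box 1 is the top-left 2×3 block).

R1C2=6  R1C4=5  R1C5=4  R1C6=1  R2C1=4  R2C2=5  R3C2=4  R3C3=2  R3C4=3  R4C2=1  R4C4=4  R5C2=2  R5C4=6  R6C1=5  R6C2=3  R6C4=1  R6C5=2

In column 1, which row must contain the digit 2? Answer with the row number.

Consider where 2 can go in column 1.
R3C1 is out (row 3 already has a 2).
R4C1 is out (box 3 already has a 2).
R5C1 is out (row 5 already has a 2).
So the only cell in column 1 that can hold 2 is R1C1.
That is row 1.

1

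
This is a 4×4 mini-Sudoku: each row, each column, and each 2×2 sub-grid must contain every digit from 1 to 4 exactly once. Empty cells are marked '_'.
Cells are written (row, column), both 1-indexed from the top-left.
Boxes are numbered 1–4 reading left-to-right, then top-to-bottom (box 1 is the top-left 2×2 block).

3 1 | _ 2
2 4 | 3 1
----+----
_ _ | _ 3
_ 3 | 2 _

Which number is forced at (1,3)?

4

Row 1 already contains {1, 2, 3}.
Column 3 already contains {2, 3}.
Its 2×2 block (box 2) already contains {1, 2, 3}.
The only value from 1–4 not eliminated is 4, so (1,3) = 4.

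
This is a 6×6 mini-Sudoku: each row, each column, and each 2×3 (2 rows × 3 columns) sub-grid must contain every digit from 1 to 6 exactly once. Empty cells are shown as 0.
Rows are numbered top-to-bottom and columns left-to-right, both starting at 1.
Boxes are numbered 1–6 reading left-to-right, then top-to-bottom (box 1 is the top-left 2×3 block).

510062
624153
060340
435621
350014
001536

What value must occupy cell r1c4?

Row 1 already contains {1, 2, 5, 6}.
Column 4 already contains {1, 3, 5, 6}.
Its 2×3 block (box 2) already contains {1, 2, 3, 5, 6}.
The only value from 1–6 not eliminated is 4, so r1c4 = 4.

4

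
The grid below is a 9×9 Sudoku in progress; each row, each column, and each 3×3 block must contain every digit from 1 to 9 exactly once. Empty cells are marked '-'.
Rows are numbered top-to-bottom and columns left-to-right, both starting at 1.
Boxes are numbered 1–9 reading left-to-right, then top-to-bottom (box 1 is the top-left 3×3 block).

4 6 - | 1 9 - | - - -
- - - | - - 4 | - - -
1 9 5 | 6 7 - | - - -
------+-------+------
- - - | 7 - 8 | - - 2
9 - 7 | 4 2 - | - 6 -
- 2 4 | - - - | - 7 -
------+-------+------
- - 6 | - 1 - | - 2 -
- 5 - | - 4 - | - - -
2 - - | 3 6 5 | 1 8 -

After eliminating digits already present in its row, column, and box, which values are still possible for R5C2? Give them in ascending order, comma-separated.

1,3,8

Row 5 already contains {2, 4, 6, 7, 9}.
Column 2 already contains {2, 5, 6, 9}.
Its 3×3 block (box 4) already contains {2, 4, 7, 9}.
Removing those from 1–9 leaves {1, 3, 8} as the candidates for R5C2.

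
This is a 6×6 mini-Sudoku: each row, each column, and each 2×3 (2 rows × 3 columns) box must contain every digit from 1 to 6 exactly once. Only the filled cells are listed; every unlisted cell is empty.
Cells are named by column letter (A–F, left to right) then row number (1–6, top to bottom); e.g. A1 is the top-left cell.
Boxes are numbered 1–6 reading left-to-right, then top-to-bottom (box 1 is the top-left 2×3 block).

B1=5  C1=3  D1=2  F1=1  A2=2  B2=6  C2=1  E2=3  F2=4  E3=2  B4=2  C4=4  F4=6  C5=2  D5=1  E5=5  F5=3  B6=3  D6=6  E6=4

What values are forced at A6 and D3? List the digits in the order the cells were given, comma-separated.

For A6:
  Consider where 1 can go in row 6.
  C6 is out (column C already has a 1).
  F6 is out (column F already has a 1).
  So the only cell in row 6 that can hold 1 is A6.
  So A6 = 1.
For D3:
  Consider where 4 can go in row 3.
  A3 is out (box 3 already has a 4).
  B3 is out (box 3 already has a 4).
  C3 is out (column C already has a 4).
  F3 is out (column F already has a 4).
  So the only cell in row 3 that can hold 4 is D3.
  So D3 = 4.

1,4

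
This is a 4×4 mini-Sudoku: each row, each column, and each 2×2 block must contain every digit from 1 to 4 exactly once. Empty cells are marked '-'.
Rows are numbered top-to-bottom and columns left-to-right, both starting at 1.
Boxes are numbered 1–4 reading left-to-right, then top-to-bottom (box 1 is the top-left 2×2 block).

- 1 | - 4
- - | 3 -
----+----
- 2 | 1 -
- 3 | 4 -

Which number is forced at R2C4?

1

Cell R2C4 itself could take any of {1, 2} by direct elimination.
Consider where 1 can go in box 2.
R1C3 is out (row 1 already has a 1).
So the only cell in box 2 that can hold 1 is R2C4.
Therefore R2C4 = 1.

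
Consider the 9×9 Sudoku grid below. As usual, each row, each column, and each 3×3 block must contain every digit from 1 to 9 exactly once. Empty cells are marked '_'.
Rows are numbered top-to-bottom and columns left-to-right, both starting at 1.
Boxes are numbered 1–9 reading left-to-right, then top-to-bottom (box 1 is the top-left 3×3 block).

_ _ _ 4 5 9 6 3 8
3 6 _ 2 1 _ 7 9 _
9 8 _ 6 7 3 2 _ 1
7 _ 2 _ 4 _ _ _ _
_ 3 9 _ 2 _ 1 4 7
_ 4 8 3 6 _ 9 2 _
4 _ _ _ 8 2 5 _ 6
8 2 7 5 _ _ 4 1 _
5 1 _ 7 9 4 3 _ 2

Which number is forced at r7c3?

Row 7 already contains {2, 4, 5, 6, 8}.
Column 3 already contains {2, 7, 8, 9}.
Its 3×3 block (box 7) already contains {1, 2, 4, 5, 7, 8}.
The only value from 1–9 not eliminated is 3, so r7c3 = 3.

3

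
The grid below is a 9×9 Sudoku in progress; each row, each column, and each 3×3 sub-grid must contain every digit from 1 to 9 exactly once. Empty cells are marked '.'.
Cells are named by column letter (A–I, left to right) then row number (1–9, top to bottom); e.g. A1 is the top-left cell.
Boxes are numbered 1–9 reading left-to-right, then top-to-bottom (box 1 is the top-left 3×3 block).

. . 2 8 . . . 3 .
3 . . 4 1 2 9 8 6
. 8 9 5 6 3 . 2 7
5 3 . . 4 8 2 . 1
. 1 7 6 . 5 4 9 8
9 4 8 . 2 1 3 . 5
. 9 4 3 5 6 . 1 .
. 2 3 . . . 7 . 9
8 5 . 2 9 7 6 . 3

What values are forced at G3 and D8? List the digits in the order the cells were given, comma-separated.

1,1

For G3:
  Row 3 already contains {2, 3, 5, 6, 7, 8, 9}.
  Column G already contains {2, 3, 4, 6, 7, 9}.
  Its 3×3 block (box 3) already contains {2, 3, 6, 7, 8, 9}.
  The only value from 1–9 not eliminated is 1, so G3 = 1.
For D8:
  Row 8 already contains {2, 3, 7, 9}.
  Column D already contains {2, 3, 4, 5, 6, 8}.
  Its 3×3 block (box 8) already contains {2, 3, 5, 6, 7, 9}.
  The only value from 1–9 not eliminated is 1, so D8 = 1.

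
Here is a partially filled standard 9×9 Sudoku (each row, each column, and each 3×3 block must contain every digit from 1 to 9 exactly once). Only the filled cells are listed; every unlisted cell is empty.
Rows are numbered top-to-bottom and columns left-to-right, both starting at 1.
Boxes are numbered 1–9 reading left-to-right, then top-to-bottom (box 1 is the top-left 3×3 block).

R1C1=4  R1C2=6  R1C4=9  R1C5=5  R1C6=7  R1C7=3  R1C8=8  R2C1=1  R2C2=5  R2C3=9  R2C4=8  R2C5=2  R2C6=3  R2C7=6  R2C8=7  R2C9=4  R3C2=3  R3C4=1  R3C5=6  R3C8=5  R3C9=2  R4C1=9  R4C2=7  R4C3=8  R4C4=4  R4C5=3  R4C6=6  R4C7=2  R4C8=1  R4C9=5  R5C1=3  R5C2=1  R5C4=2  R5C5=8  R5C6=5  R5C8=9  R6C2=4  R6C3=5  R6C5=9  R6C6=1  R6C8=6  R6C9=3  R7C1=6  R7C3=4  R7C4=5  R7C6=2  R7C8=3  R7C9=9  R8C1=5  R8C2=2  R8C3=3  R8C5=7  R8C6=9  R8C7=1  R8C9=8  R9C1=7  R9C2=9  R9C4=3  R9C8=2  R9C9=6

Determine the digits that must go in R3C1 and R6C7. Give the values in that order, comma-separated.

8,8

For R3C1:
  Row 3 already contains {1, 2, 3, 5, 6}.
  Column 1 already contains {1, 3, 4, 5, 6, 7, 9}.
  Its 3×3 block (box 1) already contains {1, 3, 4, 5, 6, 9}.
  The only value from 1–9 not eliminated is 8, so R3C1 = 8.
For R6C7:
  Consider where 8 can go in column 7.
  R3C7 is out (box 3 already has a 8).
  R5C7 is out (row 5 already has a 8).
  R7C7 is out (box 9 already has a 8).
  R9C7 is out (box 9 already has a 8).
  So the only cell in column 7 that can hold 8 is R6C7.
  So R6C7 = 8.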